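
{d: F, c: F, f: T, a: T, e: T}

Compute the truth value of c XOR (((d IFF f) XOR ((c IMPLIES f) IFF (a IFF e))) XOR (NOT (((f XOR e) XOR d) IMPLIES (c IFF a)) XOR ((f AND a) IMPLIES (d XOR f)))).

Substituting d=F, c=F, f=T, a=T, e=T:
d IFF f = F IFF T = F
c IMPLIES f = F IMPLIES T = T
a IFF e = T IFF T = T
(c IMPLIES f) IFF (a IFF e) = T IFF T = T
(d IFF f) XOR ((c IMPLIES f) IFF (a IFF e)) = F XOR T = T
f XOR e = T XOR T = F
(f XOR e) XOR d = F XOR F = F
c IFF a = F IFF T = F
((f XOR e) XOR d) IMPLIES (c IFF a) = F IMPLIES F = T
NOT (((f XOR e) XOR d) IMPLIES (c IFF a)) = NOT T = F
f AND a = T AND T = T
d XOR f = F XOR T = T
(f AND a) IMPLIES (d XOR f) = T IMPLIES T = T
NOT (((f XOR e) XOR d) IMPLIES (c IFF a)) XOR ((f AND a) IMPLIES (d XOR f)) = F XOR T = T
((d IFF f) XOR ((c IMPLIES f) IFF (a IFF e))) XOR (NOT (((f XOR e) XOR d) IMPLIES (c IFF a)) XOR ((f AND a) IMPLIES (d XOR f))) = T XOR T = F
c XOR (((d IFF f) XOR ((c IMPLIES f) IFF (a IFF e))) XOR (NOT (((f XOR e) XOR d) IMPLIES (c IFF a)) XOR ((f AND a) IMPLIES (d XOR f)))) = F XOR F = F

F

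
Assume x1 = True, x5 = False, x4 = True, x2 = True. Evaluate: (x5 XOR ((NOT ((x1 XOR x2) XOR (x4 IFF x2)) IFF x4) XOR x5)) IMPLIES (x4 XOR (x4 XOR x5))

Substituting x1=True, x5=False, x4=True, x2=True:
x1 XOR x2 = True XOR True = False
x4 IFF x2 = True IFF True = True
(x1 XOR x2) XOR (x4 IFF x2) = False XOR True = True
NOT ((x1 XOR x2) XOR (x4 IFF x2)) = NOT True = False
NOT ((x1 XOR x2) XOR (x4 IFF x2)) IFF x4 = False IFF True = False
(NOT ((x1 XOR x2) XOR (x4 IFF x2)) IFF x4) XOR x5 = False XOR False = False
x5 XOR ((NOT ((x1 XOR x2) XOR (x4 IFF x2)) IFF x4) XOR x5) = False XOR False = False
x4 XOR x5 = True XOR False = True
x4 XOR (x4 XOR x5) = True XOR True = False
(x5 XOR ((NOT ((x1 XOR x2) XOR (x4 IFF x2)) IFF x4) XOR x5)) IMPLIES (x4 XOR (x4 XOR x5)) = False IMPLIES False = True

True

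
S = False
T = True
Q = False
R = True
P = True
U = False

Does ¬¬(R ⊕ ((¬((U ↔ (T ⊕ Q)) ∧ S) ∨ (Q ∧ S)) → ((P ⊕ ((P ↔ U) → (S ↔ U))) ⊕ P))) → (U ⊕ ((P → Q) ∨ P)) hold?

T ⊕ Q = True ⊕ False = True
U ↔ (T ⊕ Q) = False ↔ True = False
(U ↔ (T ⊕ Q)) ∧ S = False ∧ False = False
¬((U ↔ (T ⊕ Q)) ∧ S) = ¬False = True
Q ∧ S = False ∧ False = False
¬((U ↔ (T ⊕ Q)) ∧ S) ∨ (Q ∧ S) = True ∨ False = True
P ↔ U = True ↔ False = False
S ↔ U = False ↔ False = True
(P ↔ U) → (S ↔ U) = False → True = True
P ⊕ ((P ↔ U) → (S ↔ U)) = True ⊕ True = False
(P ⊕ ((P ↔ U) → (S ↔ U))) ⊕ P = False ⊕ True = True
(¬((U ↔ (T ⊕ Q)) ∧ S) ∨ (Q ∧ S)) → ((P ⊕ ((P ↔ U) → (S ↔ U))) ⊕ P) = True → True = True
R ⊕ ((¬((U ↔ (T ⊕ Q)) ∧ S) ∨ (Q ∧ S)) → ((P ⊕ ((P ↔ U) → (S ↔ U))) ⊕ P)) = True ⊕ True = False
¬(R ⊕ ((¬((U ↔ (T ⊕ Q)) ∧ S) ∨ (Q ∧ S)) → ((P ⊕ ((P ↔ U) → (S ↔ U))) ⊕ P))) = ¬False = True
¬¬(R ⊕ ((¬((U ↔ (T ⊕ Q)) ∧ S) ∨ (Q ∧ S)) → ((P ⊕ ((P ↔ U) → (S ↔ U))) ⊕ P))) = ¬True = False
P → Q = True → False = False
(P → Q) ∨ P = False ∨ True = True
U ⊕ ((P → Q) ∨ P) = False ⊕ True = True
¬¬(R ⊕ ((¬((U ↔ (T ⊕ Q)) ∧ S) ∨ (Q ∧ S)) → ((P ⊕ ((P ↔ U) → (S ↔ U))) ⊕ P))) → (U ⊕ ((P → Q) ∨ P)) = False → True = True

True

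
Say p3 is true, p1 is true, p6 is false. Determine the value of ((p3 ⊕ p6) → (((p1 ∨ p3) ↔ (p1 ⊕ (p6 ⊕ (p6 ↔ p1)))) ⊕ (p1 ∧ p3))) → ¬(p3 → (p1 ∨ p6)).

p3 ⊕ p6 = T ⊕ F = T
p1 ∨ p3 = T ∨ T = T
p6 ↔ p1 = F ↔ T = F
p6 ⊕ (p6 ↔ p1) = F ⊕ F = F
p1 ⊕ (p6 ⊕ (p6 ↔ p1)) = T ⊕ F = T
(p1 ∨ p3) ↔ (p1 ⊕ (p6 ⊕ (p6 ↔ p1))) = T ↔ T = T
p1 ∧ p3 = T ∧ T = T
((p1 ∨ p3) ↔ (p1 ⊕ (p6 ⊕ (p6 ↔ p1)))) ⊕ (p1 ∧ p3) = T ⊕ T = F
(p3 ⊕ p6) → (((p1 ∨ p3) ↔ (p1 ⊕ (p6 ⊕ (p6 ↔ p1)))) ⊕ (p1 ∧ p3)) = T → F = F
p1 ∨ p6 = T ∨ F = T
p3 → (p1 ∨ p6) = T → T = T
¬(p3 → (p1 ∨ p6)) = ¬T = F
((p3 ⊕ p6) → (((p1 ∨ p3) ↔ (p1 ⊕ (p6 ⊕ (p6 ↔ p1)))) ⊕ (p1 ∧ p3))) → ¬(p3 → (p1 ∨ p6)) = F → F = T

T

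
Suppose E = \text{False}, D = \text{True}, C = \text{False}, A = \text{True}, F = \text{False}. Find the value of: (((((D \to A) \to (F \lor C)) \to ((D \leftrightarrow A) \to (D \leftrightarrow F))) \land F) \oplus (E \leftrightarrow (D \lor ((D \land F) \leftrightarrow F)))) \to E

\text{True}

D \to A = \text{True} \to \text{True} = \text{True}
F \lor C = \text{False} \lor \text{False} = \text{False}
(D \to A) \to (F \lor C) = \text{True} \to \text{False} = \text{False}
D \leftrightarrow A = \text{True} \leftrightarrow \text{True} = \text{True}
D \leftrightarrow F = \text{True} \leftrightarrow \text{False} = \text{False}
(D \leftrightarrow A) \to (D \leftrightarrow F) = \text{True} \to \text{False} = \text{False}
((D \to A) \to (F \lor C)) \to ((D \leftrightarrow A) \to (D \leftrightarrow F)) = \text{False} \to \text{False} = \text{True}
(((D \to A) \to (F \lor C)) \to ((D \leftrightarrow A) \to (D \leftrightarrow F))) \land F = \text{True} \land \text{False} = \text{False}
D \land F = \text{True} \land \text{False} = \text{False}
(D \land F) \leftrightarrow F = \text{False} \leftrightarrow \text{False} = \text{True}
D \lor ((D \land F) \leftrightarrow F) = \text{True} \lor \text{True} = \text{True}
E \leftrightarrow (D \lor ((D \land F) \leftrightarrow F)) = \text{False} \leftrightarrow \text{True} = \text{False}
((((D \to A) \to (F \lor C)) \to ((D \leftrightarrow A) \to (D \leftrightarrow F))) \land F) \oplus (E \leftrightarrow (D \lor ((D \land F) \leftrightarrow F))) = \text{False} \oplus \text{False} = \text{False}
(((((D \to A) \to (F \lor C)) \to ((D \leftrightarrow A) \to (D \leftrightarrow F))) \land F) \oplus (E \leftrightarrow (D \lor ((D \land F) \leftrightarrow F)))) \to E = \text{False} \to \text{False} = \text{True}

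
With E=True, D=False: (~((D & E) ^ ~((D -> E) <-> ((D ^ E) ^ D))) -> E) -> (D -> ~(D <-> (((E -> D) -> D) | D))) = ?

True

Substituting E=True, D=False:
D & E = False & True = False
D -> E = False -> True = True
D ^ E = False ^ True = True
(D ^ E) ^ D = True ^ False = True
(D -> E) <-> ((D ^ E) ^ D) = True <-> True = True
~((D -> E) <-> ((D ^ E) ^ D)) = ~True = False
(D & E) ^ ~((D -> E) <-> ((D ^ E) ^ D)) = False ^ False = False
~((D & E) ^ ~((D -> E) <-> ((D ^ E) ^ D))) = ~False = True
~((D & E) ^ ~((D -> E) <-> ((D ^ E) ^ D))) -> E = True -> True = True
E -> D = True -> False = False
(E -> D) -> D = False -> False = True
((E -> D) -> D) | D = True | False = True
D <-> (((E -> D) -> D) | D) = False <-> True = False
~(D <-> (((E -> D) -> D) | D)) = ~False = True
D -> ~(D <-> (((E -> D) -> D) | D)) = False -> True = True
(~((D & E) ^ ~((D -> E) <-> ((D ^ E) ^ D))) -> E) -> (D -> ~(D <-> (((E -> D) -> D) | D))) = True -> True = True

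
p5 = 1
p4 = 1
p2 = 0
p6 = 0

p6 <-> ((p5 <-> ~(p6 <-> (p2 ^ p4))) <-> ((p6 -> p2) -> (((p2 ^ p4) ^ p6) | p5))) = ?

0

Substituting p5=1, p4=1, p2=0, p6=0:
p2 ^ p4 = 0 ^ 1 = 1
p6 <-> (p2 ^ p4) = 0 <-> 1 = 0
~(p6 <-> (p2 ^ p4)) = ~0 = 1
p5 <-> ~(p6 <-> (p2 ^ p4)) = 1 <-> 1 = 1
p6 -> p2 = 0 -> 0 = 1
p2 ^ p4 = 0 ^ 1 = 1
(p2 ^ p4) ^ p6 = 1 ^ 0 = 1
((p2 ^ p4) ^ p6) | p5 = 1 | 1 = 1
(p6 -> p2) -> (((p2 ^ p4) ^ p6) | p5) = 1 -> 1 = 1
(p5 <-> ~(p6 <-> (p2 ^ p4))) <-> ((p6 -> p2) -> (((p2 ^ p4) ^ p6) | p5)) = 1 <-> 1 = 1
p6 <-> ((p5 <-> ~(p6 <-> (p2 ^ p4))) <-> ((p6 -> p2) -> (((p2 ^ p4) ^ p6) | p5))) = 0 <-> 1 = 0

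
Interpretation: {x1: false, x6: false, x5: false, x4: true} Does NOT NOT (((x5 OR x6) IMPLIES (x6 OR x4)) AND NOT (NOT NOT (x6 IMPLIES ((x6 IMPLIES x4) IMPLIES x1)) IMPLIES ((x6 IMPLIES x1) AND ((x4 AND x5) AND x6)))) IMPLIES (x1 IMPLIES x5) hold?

true

Substituting x1=false, x6=false, x5=false, x4=true:
x5 OR x6 = false OR false = false
x6 OR x4 = false OR true = true
(x5 OR x6) IMPLIES (x6 OR x4) = false IMPLIES true = true
x6 IMPLIES x4 = false IMPLIES true = true
(x6 IMPLIES x4) IMPLIES x1 = true IMPLIES false = false
x6 IMPLIES ((x6 IMPLIES x4) IMPLIES x1) = false IMPLIES false = true
NOT (x6 IMPLIES ((x6 IMPLIES x4) IMPLIES x1)) = NOT true = false
NOT NOT (x6 IMPLIES ((x6 IMPLIES x4) IMPLIES x1)) = NOT false = true
x6 IMPLIES x1 = false IMPLIES false = true
x4 AND x5 = true AND false = false
(x4 AND x5) AND x6 = false AND false = false
(x6 IMPLIES x1) AND ((x4 AND x5) AND x6) = true AND false = false
NOT NOT (x6 IMPLIES ((x6 IMPLIES x4) IMPLIES x1)) IMPLIES ((x6 IMPLIES x1) AND ((x4 AND x5) AND x6)) = true IMPLIES false = false
NOT (NOT NOT (x6 IMPLIES ((x6 IMPLIES x4) IMPLIES x1)) IMPLIES ((x6 IMPLIES x1) AND ((x4 AND x5) AND x6))) = NOT false = true
((x5 OR x6) IMPLIES (x6 OR x4)) AND NOT (NOT NOT (x6 IMPLIES ((x6 IMPLIES x4) IMPLIES x1)) IMPLIES ((x6 IMPLIES x1) AND ((x4 AND x5) AND x6))) = true AND true = true
NOT (((x5 OR x6) IMPLIES (x6 OR x4)) AND NOT (NOT NOT (x6 IMPLIES ((x6 IMPLIES x4) IMPLIES x1)) IMPLIES ((x6 IMPLIES x1) AND ((x4 AND x5) AND x6)))) = NOT true = false
NOT NOT (((x5 OR x6) IMPLIES (x6 OR x4)) AND NOT (NOT NOT (x6 IMPLIES ((x6 IMPLIES x4) IMPLIES x1)) IMPLIES ((x6 IMPLIES x1) AND ((x4 AND x5) AND x6)))) = NOT false = true
x1 IMPLIES x5 = false IMPLIES false = true
NOT NOT (((x5 OR x6) IMPLIES (x6 OR x4)) AND NOT (NOT NOT (x6 IMPLIES ((x6 IMPLIES x4) IMPLIES x1)) IMPLIES ((x6 IMPLIES x1) AND ((x4 AND x5) AND x6)))) IMPLIES (x1 IMPLIES x5) = true IMPLIES true = true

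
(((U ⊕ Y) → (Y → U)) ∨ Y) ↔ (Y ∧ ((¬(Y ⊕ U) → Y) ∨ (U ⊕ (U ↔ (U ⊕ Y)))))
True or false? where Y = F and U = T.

F

U ⊕ Y = T ⊕ F = T
Y → U = F → T = T
(U ⊕ Y) → (Y → U) = T → T = T
((U ⊕ Y) → (Y → U)) ∨ Y = T ∨ F = T
Y ⊕ U = F ⊕ T = T
¬(Y ⊕ U) = ¬T = F
¬(Y ⊕ U) → Y = F → F = T
U ⊕ Y = T ⊕ F = T
U ↔ (U ⊕ Y) = T ↔ T = T
U ⊕ (U ↔ (U ⊕ Y)) = T ⊕ T = F
(¬(Y ⊕ U) → Y) ∨ (U ⊕ (U ↔ (U ⊕ Y))) = T ∨ F = T
Y ∧ ((¬(Y ⊕ U) → Y) ∨ (U ⊕ (U ↔ (U ⊕ Y)))) = F ∧ T = F
(((U ⊕ Y) → (Y → U)) ∨ Y) ↔ (Y ∧ ((¬(Y ⊕ U) → Y) ∨ (U ⊕ (U ↔ (U ⊕ Y))))) = T ↔ F = F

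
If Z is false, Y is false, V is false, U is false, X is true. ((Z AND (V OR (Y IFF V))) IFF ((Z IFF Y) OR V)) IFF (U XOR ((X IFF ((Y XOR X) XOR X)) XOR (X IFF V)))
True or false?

true

Y IFF V = false IFF false = true
V OR (Y IFF V) = false OR true = true
Z AND (V OR (Y IFF V)) = false AND true = false
Z IFF Y = false IFF false = true
(Z IFF Y) OR V = true OR false = true
(Z AND (V OR (Y IFF V))) IFF ((Z IFF Y) OR V) = false IFF true = false
Y XOR X = false XOR true = true
(Y XOR X) XOR X = true XOR true = false
X IFF ((Y XOR X) XOR X) = true IFF false = false
X IFF V = true IFF false = false
(X IFF ((Y XOR X) XOR X)) XOR (X IFF V) = false XOR false = false
U XOR ((X IFF ((Y XOR X) XOR X)) XOR (X IFF V)) = false XOR false = false
((Z AND (V OR (Y IFF V))) IFF ((Z IFF Y) OR V)) IFF (U XOR ((X IFF ((Y XOR X) XOR X)) XOR (X IFF V))) = false IFF false = true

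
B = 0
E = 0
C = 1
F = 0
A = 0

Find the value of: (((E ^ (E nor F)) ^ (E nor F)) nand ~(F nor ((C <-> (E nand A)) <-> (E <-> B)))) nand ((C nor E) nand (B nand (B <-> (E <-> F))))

E nor F = 0 nor 0 = 1
E ^ (E nor F) = 0 ^ 1 = 1
E nor F = 0 nor 0 = 1
(E ^ (E nor F)) ^ (E nor F) = 1 ^ 1 = 0
E nand A = 0 nand 0 = 1
C <-> (E nand A) = 1 <-> 1 = 1
E <-> B = 0 <-> 0 = 1
(C <-> (E nand A)) <-> (E <-> B) = 1 <-> 1 = 1
F nor ((C <-> (E nand A)) <-> (E <-> B)) = 0 nor 1 = 0
~(F nor ((C <-> (E nand A)) <-> (E <-> B))) = ~0 = 1
((E ^ (E nor F)) ^ (E nor F)) nand ~(F nor ((C <-> (E nand A)) <-> (E <-> B))) = 0 nand 1 = 1
C nor E = 1 nor 0 = 0
E <-> F = 0 <-> 0 = 1
B <-> (E <-> F) = 0 <-> 1 = 0
B nand (B <-> (E <-> F)) = 0 nand 0 = 1
(C nor E) nand (B nand (B <-> (E <-> F))) = 0 nand 1 = 1
(((E ^ (E nor F)) ^ (E nor F)) nand ~(F nor ((C <-> (E nand A)) <-> (E <-> B)))) nand ((C nor E) nand (B nand (B <-> (E <-> F)))) = 1 nand 1 = 0

0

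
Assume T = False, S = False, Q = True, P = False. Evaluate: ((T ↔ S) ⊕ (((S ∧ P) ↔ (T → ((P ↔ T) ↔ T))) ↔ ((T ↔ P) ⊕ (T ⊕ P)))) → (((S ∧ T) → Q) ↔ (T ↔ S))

T ↔ S = False ↔ False = True
S ∧ P = False ∧ False = False
P ↔ T = False ↔ False = True
(P ↔ T) ↔ T = True ↔ False = False
T → ((P ↔ T) ↔ T) = False → False = True
(S ∧ P) ↔ (T → ((P ↔ T) ↔ T)) = False ↔ True = False
T ↔ P = False ↔ False = True
T ⊕ P = False ⊕ False = False
(T ↔ P) ⊕ (T ⊕ P) = True ⊕ False = True
((S ∧ P) ↔ (T → ((P ↔ T) ↔ T))) ↔ ((T ↔ P) ⊕ (T ⊕ P)) = False ↔ True = False
(T ↔ S) ⊕ (((S ∧ P) ↔ (T → ((P ↔ T) ↔ T))) ↔ ((T ↔ P) ⊕ (T ⊕ P))) = True ⊕ False = True
S ∧ T = False ∧ False = False
(S ∧ T) → Q = False → True = True
T ↔ S = False ↔ False = True
((S ∧ T) → Q) ↔ (T ↔ S) = True ↔ True = True
((T ↔ S) ⊕ (((S ∧ P) ↔ (T → ((P ↔ T) ↔ T))) ↔ ((T ↔ P) ⊕ (T ⊕ P)))) → (((S ∧ T) → Q) ↔ (T ↔ S)) = True → True = True

True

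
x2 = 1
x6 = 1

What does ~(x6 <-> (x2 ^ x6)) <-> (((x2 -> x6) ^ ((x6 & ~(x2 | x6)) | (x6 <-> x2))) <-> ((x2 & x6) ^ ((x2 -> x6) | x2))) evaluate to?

1

Substituting x2=1, x6=1:
x2 ^ x6 = 1 ^ 1 = 0
x6 <-> (x2 ^ x6) = 1 <-> 0 = 0
~(x6 <-> (x2 ^ x6)) = ~0 = 1
x2 -> x6 = 1 -> 1 = 1
x2 | x6 = 1 | 1 = 1
~(x2 | x6) = ~1 = 0
x6 & ~(x2 | x6) = 1 & 0 = 0
x6 <-> x2 = 1 <-> 1 = 1
(x6 & ~(x2 | x6)) | (x6 <-> x2) = 0 | 1 = 1
(x2 -> x6) ^ ((x6 & ~(x2 | x6)) | (x6 <-> x2)) = 1 ^ 1 = 0
x2 & x6 = 1 & 1 = 1
x2 -> x6 = 1 -> 1 = 1
(x2 -> x6) | x2 = 1 | 1 = 1
(x2 & x6) ^ ((x2 -> x6) | x2) = 1 ^ 1 = 0
((x2 -> x6) ^ ((x6 & ~(x2 | x6)) | (x6 <-> x2))) <-> ((x2 & x6) ^ ((x2 -> x6) | x2)) = 0 <-> 0 = 1
~(x6 <-> (x2 ^ x6)) <-> (((x2 -> x6) ^ ((x6 & ~(x2 | x6)) | (x6 <-> x2))) <-> ((x2 & x6) ^ ((x2 -> x6) | x2))) = 1 <-> 1 = 1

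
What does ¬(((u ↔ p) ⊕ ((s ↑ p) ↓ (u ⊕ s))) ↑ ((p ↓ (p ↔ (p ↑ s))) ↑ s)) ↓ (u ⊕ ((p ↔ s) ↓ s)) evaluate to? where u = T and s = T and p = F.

F

u ↔ p = T ↔ F = F
s ↑ p = T ↑ F = T
u ⊕ s = T ⊕ T = F
(s ↑ p) ↓ (u ⊕ s) = T ↓ F = F
(u ↔ p) ⊕ ((s ↑ p) ↓ (u ⊕ s)) = F ⊕ F = F
p ↑ s = F ↑ T = T
p ↔ (p ↑ s) = F ↔ T = F
p ↓ (p ↔ (p ↑ s)) = F ↓ F = T
(p ↓ (p ↔ (p ↑ s))) ↑ s = T ↑ T = F
((u ↔ p) ⊕ ((s ↑ p) ↓ (u ⊕ s))) ↑ ((p ↓ (p ↔ (p ↑ s))) ↑ s) = F ↑ F = T
¬(((u ↔ p) ⊕ ((s ↑ p) ↓ (u ⊕ s))) ↑ ((p ↓ (p ↔ (p ↑ s))) ↑ s)) = ¬T = F
p ↔ s = F ↔ T = F
(p ↔ s) ↓ s = F ↓ T = F
u ⊕ ((p ↔ s) ↓ s) = T ⊕ F = T
¬(((u ↔ p) ⊕ ((s ↑ p) ↓ (u ⊕ s))) ↑ ((p ↓ (p ↔ (p ↑ s))) ↑ s)) ↓ (u ⊕ ((p ↔ s) ↓ s)) = F ↓ T = F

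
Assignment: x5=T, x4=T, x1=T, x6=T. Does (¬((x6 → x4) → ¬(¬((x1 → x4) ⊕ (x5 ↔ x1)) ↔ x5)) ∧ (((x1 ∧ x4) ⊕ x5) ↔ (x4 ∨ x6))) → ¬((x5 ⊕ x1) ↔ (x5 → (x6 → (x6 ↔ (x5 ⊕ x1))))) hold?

x6 → x4 = T → T = T
x1 → x4 = T → T = T
x5 ↔ x1 = T ↔ T = T
(x1 → x4) ⊕ (x5 ↔ x1) = T ⊕ T = F
¬((x1 → x4) ⊕ (x5 ↔ x1)) = ¬F = T
¬((x1 → x4) ⊕ (x5 ↔ x1)) ↔ x5 = T ↔ T = T
¬(¬((x1 → x4) ⊕ (x5 ↔ x1)) ↔ x5) = ¬T = F
(x6 → x4) → ¬(¬((x1 → x4) ⊕ (x5 ↔ x1)) ↔ x5) = T → F = F
¬((x6 → x4) → ¬(¬((x1 → x4) ⊕ (x5 ↔ x1)) ↔ x5)) = ¬F = T
x1 ∧ x4 = T ∧ T = T
(x1 ∧ x4) ⊕ x5 = T ⊕ T = F
x4 ∨ x6 = T ∨ T = T
((x1 ∧ x4) ⊕ x5) ↔ (x4 ∨ x6) = F ↔ T = F
¬((x6 → x4) → ¬(¬((x1 → x4) ⊕ (x5 ↔ x1)) ↔ x5)) ∧ (((x1 ∧ x4) ⊕ x5) ↔ (x4 ∨ x6)) = T ∧ F = F
x5 ⊕ x1 = T ⊕ T = F
x5 ⊕ x1 = T ⊕ T = F
x6 ↔ (x5 ⊕ x1) = T ↔ F = F
x6 → (x6 ↔ (x5 ⊕ x1)) = T → F = F
x5 → (x6 → (x6 ↔ (x5 ⊕ x1))) = T → F = F
(x5 ⊕ x1) ↔ (x5 → (x6 → (x6 ↔ (x5 ⊕ x1)))) = F ↔ F = T
¬((x5 ⊕ x1) ↔ (x5 → (x6 → (x6 ↔ (x5 ⊕ x1))))) = ¬T = F
(¬((x6 → x4) → ¬(¬((x1 → x4) ⊕ (x5 ↔ x1)) ↔ x5)) ∧ (((x1 ∧ x4) ⊕ x5) ↔ (x4 ∨ x6))) → ¬((x5 ⊕ x1) ↔ (x5 → (x6 → (x6 ↔ (x5 ⊕ x1))))) = F → F = T

T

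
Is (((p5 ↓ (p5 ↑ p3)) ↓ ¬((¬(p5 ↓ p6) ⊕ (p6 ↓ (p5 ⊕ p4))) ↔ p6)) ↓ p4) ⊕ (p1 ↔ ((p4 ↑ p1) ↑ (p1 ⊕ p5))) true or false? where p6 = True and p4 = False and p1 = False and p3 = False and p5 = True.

True

p5 ↑ p3 = True ↑ False = True
p5 ↓ (p5 ↑ p3) = True ↓ True = False
p5 ↓ p6 = True ↓ True = False
¬(p5 ↓ p6) = ¬False = True
p5 ⊕ p4 = True ⊕ False = True
p6 ↓ (p5 ⊕ p4) = True ↓ True = False
¬(p5 ↓ p6) ⊕ (p6 ↓ (p5 ⊕ p4)) = True ⊕ False = True
(¬(p5 ↓ p6) ⊕ (p6 ↓ (p5 ⊕ p4))) ↔ p6 = True ↔ True = True
¬((¬(p5 ↓ p6) ⊕ (p6 ↓ (p5 ⊕ p4))) ↔ p6) = ¬True = False
(p5 ↓ (p5 ↑ p3)) ↓ ¬((¬(p5 ↓ p6) ⊕ (p6 ↓ (p5 ⊕ p4))) ↔ p6) = False ↓ False = True
((p5 ↓ (p5 ↑ p3)) ↓ ¬((¬(p5 ↓ p6) ⊕ (p6 ↓ (p5 ⊕ p4))) ↔ p6)) ↓ p4 = True ↓ False = False
p4 ↑ p1 = False ↑ False = True
p1 ⊕ p5 = False ⊕ True = True
(p4 ↑ p1) ↑ (p1 ⊕ p5) = True ↑ True = False
p1 ↔ ((p4 ↑ p1) ↑ (p1 ⊕ p5)) = False ↔ False = True
(((p5 ↓ (p5 ↑ p3)) ↓ ¬((¬(p5 ↓ p6) ⊕ (p6 ↓ (p5 ⊕ p4))) ↔ p6)) ↓ p4) ⊕ (p1 ↔ ((p4 ↑ p1) ↑ (p1 ⊕ p5))) = False ⊕ True = True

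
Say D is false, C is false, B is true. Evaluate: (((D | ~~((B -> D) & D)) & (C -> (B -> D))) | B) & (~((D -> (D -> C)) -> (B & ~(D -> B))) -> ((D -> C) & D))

Substituting D=0, C=0, B=1:
B -> D = 1 -> 0 = 0
(B -> D) & D = 0 & 0 = 0
~((B -> D) & D) = ~0 = 1
~~((B -> D) & D) = ~1 = 0
D | ~~((B -> D) & D) = 0 | 0 = 0
B -> D = 1 -> 0 = 0
C -> (B -> D) = 0 -> 0 = 1
(D | ~~((B -> D) & D)) & (C -> (B -> D)) = 0 & 1 = 0
((D | ~~((B -> D) & D)) & (C -> (B -> D))) | B = 0 | 1 = 1
D -> C = 0 -> 0 = 1
D -> (D -> C) = 0 -> 1 = 1
D -> B = 0 -> 1 = 1
~(D -> B) = ~1 = 0
B & ~(D -> B) = 1 & 0 = 0
(D -> (D -> C)) -> (B & ~(D -> B)) = 1 -> 0 = 0
~((D -> (D -> C)) -> (B & ~(D -> B))) = ~0 = 1
D -> C = 0 -> 0 = 1
(D -> C) & D = 1 & 0 = 0
~((D -> (D -> C)) -> (B & ~(D -> B))) -> ((D -> C) & D) = 1 -> 0 = 0
(((D | ~~((B -> D) & D)) & (C -> (B -> D))) | B) & (~((D -> (D -> C)) -> (B & ~(D -> B))) -> ((D -> C) & D)) = 1 & 0 = 0

0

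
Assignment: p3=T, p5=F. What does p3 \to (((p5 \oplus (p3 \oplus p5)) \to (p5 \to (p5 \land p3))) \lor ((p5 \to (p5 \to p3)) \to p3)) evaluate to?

T

Substituting p3=T, p5=F:
p3 \oplus p5 = T \oplus F = T
p5 \oplus (p3 \oplus p5) = F \oplus T = T
p5 \land p3 = F \land T = F
p5 \to (p5 \land p3) = F \to F = T
(p5 \oplus (p3 \oplus p5)) \to (p5 \to (p5 \land p3)) = T \to T = T
p5 \to p3 = F \to T = T
p5 \to (p5 \to p3) = F \to T = T
(p5 \to (p5 \to p3)) \to p3 = T \to T = T
((p5 \oplus (p3 \oplus p5)) \to (p5 \to (p5 \land p3))) \lor ((p5 \to (p5 \to p3)) \to p3) = T \lor T = T
p3 \to (((p5 \oplus (p3 \oplus p5)) \to (p5 \to (p5 \land p3))) \lor ((p5 \to (p5 \to p3)) \to p3)) = T \to T = T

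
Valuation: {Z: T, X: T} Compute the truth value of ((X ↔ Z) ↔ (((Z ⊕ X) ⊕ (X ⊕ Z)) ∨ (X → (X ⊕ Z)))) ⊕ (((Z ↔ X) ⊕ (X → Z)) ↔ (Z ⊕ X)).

T

X ↔ Z = T ↔ T = T
Z ⊕ X = T ⊕ T = F
X ⊕ Z = T ⊕ T = F
(Z ⊕ X) ⊕ (X ⊕ Z) = F ⊕ F = F
X ⊕ Z = T ⊕ T = F
X → (X ⊕ Z) = T → F = F
((Z ⊕ X) ⊕ (X ⊕ Z)) ∨ (X → (X ⊕ Z)) = F ∨ F = F
(X ↔ Z) ↔ (((Z ⊕ X) ⊕ (X ⊕ Z)) ∨ (X → (X ⊕ Z))) = T ↔ F = F
Z ↔ X = T ↔ T = T
X → Z = T → T = T
(Z ↔ X) ⊕ (X → Z) = T ⊕ T = F
Z ⊕ X = T ⊕ T = F
((Z ↔ X) ⊕ (X → Z)) ↔ (Z ⊕ X) = F ↔ F = T
((X ↔ Z) ↔ (((Z ⊕ X) ⊕ (X ⊕ Z)) ∨ (X → (X ⊕ Z)))) ⊕ (((Z ↔ X) ⊕ (X → Z)) ↔ (Z ⊕ X)) = F ⊕ T = T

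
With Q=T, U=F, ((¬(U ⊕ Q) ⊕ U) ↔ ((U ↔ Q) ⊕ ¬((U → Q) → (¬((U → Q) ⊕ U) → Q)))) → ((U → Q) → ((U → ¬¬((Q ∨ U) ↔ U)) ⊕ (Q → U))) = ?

T

U ⊕ Q = F ⊕ T = T
¬(U ⊕ Q) = ¬T = F
¬(U ⊕ Q) ⊕ U = F ⊕ F = F
U ↔ Q = F ↔ T = F
U → Q = F → T = T
U → Q = F → T = T
(U → Q) ⊕ U = T ⊕ F = T
¬((U → Q) ⊕ U) = ¬T = F
¬((U → Q) ⊕ U) → Q = F → T = T
(U → Q) → (¬((U → Q) ⊕ U) → Q) = T → T = T
¬((U → Q) → (¬((U → Q) ⊕ U) → Q)) = ¬T = F
(U ↔ Q) ⊕ ¬((U → Q) → (¬((U → Q) ⊕ U) → Q)) = F ⊕ F = F
(¬(U ⊕ Q) ⊕ U) ↔ ((U ↔ Q) ⊕ ¬((U → Q) → (¬((U → Q) ⊕ U) → Q))) = F ↔ F = T
U → Q = F → T = T
Q ∨ U = T ∨ F = T
(Q ∨ U) ↔ U = T ↔ F = F
¬((Q ∨ U) ↔ U) = ¬F = T
¬¬((Q ∨ U) ↔ U) = ¬T = F
U → ¬¬((Q ∨ U) ↔ U) = F → F = T
Q → U = T → F = F
(U → ¬¬((Q ∨ U) ↔ U)) ⊕ (Q → U) = T ⊕ F = T
(U → Q) → ((U → ¬¬((Q ∨ U) ↔ U)) ⊕ (Q → U)) = T → T = T
((¬(U ⊕ Q) ⊕ U) ↔ ((U ↔ Q) ⊕ ¬((U → Q) → (¬((U → Q) ⊕ U) → Q)))) → ((U → Q) → ((U → ¬¬((Q ∨ U) ↔ U)) ⊕ (Q → U))) = T → T = T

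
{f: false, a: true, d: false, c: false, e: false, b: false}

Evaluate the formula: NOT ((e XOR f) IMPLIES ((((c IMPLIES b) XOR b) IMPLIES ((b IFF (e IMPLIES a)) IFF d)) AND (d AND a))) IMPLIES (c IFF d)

e XOR f = false XOR false = false
c IMPLIES b = false IMPLIES false = true
(c IMPLIES b) XOR b = true XOR false = true
e IMPLIES a = false IMPLIES true = true
b IFF (e IMPLIES a) = false IFF true = false
(b IFF (e IMPLIES a)) IFF d = false IFF false = true
((c IMPLIES b) XOR b) IMPLIES ((b IFF (e IMPLIES a)) IFF d) = true IMPLIES true = true
d AND a = false AND true = false
(((c IMPLIES b) XOR b) IMPLIES ((b IFF (e IMPLIES a)) IFF d)) AND (d AND a) = true AND false = false
(e XOR f) IMPLIES ((((c IMPLIES b) XOR b) IMPLIES ((b IFF (e IMPLIES a)) IFF d)) AND (d AND a)) = false IMPLIES false = true
NOT ((e XOR f) IMPLIES ((((c IMPLIES b) XOR b) IMPLIES ((b IFF (e IMPLIES a)) IFF d)) AND (d AND a))) = NOT true = false
c IFF d = false IFF false = true
NOT ((e XOR f) IMPLIES ((((c IMPLIES b) XOR b) IMPLIES ((b IFF (e IMPLIES a)) IFF d)) AND (d AND a))) IMPLIES (c IFF d) = false IMPLIES true = true

true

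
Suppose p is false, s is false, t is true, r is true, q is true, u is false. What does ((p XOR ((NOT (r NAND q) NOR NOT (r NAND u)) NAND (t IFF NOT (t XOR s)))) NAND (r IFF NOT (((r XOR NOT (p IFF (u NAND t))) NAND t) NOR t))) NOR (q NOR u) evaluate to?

true

r NAND q = true NAND true = false
NOT (r NAND q) = NOT false = true
r NAND u = true NAND false = true
NOT (r NAND u) = NOT true = false
NOT (r NAND q) NOR NOT (r NAND u) = true NOR false = false
t XOR s = true XOR false = true
NOT (t XOR s) = NOT true = false
t IFF NOT (t XOR s) = true IFF false = false
(NOT (r NAND q) NOR NOT (r NAND u)) NAND (t IFF NOT (t XOR s)) = false NAND false = true
p XOR ((NOT (r NAND q) NOR NOT (r NAND u)) NAND (t IFF NOT (t XOR s))) = false XOR true = true
u NAND t = false NAND true = true
p IFF (u NAND t) = false IFF true = false
NOT (p IFF (u NAND t)) = NOT false = true
r XOR NOT (p IFF (u NAND t)) = true XOR true = false
(r XOR NOT (p IFF (u NAND t))) NAND t = false NAND true = true
((r XOR NOT (p IFF (u NAND t))) NAND t) NOR t = true NOR true = false
NOT (((r XOR NOT (p IFF (u NAND t))) NAND t) NOR t) = NOT false = true
r IFF NOT (((r XOR NOT (p IFF (u NAND t))) NAND t) NOR t) = true IFF true = true
(p XOR ((NOT (r NAND q) NOR NOT (r NAND u)) NAND (t IFF NOT (t XOR s)))) NAND (r IFF NOT (((r XOR NOT (p IFF (u NAND t))) NAND t) NOR t)) = true NAND true = false
q NOR u = true NOR false = false
((p XOR ((NOT (r NAND q) NOR NOT (r NAND u)) NAND (t IFF NOT (t XOR s)))) NAND (r IFF NOT (((r XOR NOT (p IFF (u NAND t))) NAND t) NOR t))) NOR (q NOR u) = false NOR false = true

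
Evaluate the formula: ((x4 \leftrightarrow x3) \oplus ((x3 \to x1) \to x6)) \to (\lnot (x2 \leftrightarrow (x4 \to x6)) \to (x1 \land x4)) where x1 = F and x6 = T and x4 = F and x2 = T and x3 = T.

Substituting x1=F, x6=T, x4=F, x2=T, x3=T:
x4 \leftrightarrow x3 = F \leftrightarrow T = F
x3 \to x1 = T \to F = F
(x3 \to x1) \to x6 = F \to T = T
(x4 \leftrightarrow x3) \oplus ((x3 \to x1) \to x6) = F \oplus T = T
x4 \to x6 = F \to T = T
x2 \leftrightarrow (x4 \to x6) = T \leftrightarrow T = T
\lnot (x2 \leftrightarrow (x4 \to x6)) = \lnot T = F
x1 \land x4 = F \land F = F
\lnot (x2 \leftrightarrow (x4 \to x6)) \to (x1 \land x4) = F \to F = T
((x4 \leftrightarrow x3) \oplus ((x3 \to x1) \to x6)) \to (\lnot (x2 \leftrightarrow (x4 \to x6)) \to (x1 \land x4)) = T \to T = T

T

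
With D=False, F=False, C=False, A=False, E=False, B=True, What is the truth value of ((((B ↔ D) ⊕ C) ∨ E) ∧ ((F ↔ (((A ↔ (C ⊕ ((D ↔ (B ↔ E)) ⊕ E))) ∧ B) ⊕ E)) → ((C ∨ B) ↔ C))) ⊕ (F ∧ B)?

Substituting D=False, F=False, C=False, A=False, E=False, B=True:
B ↔ D = True ↔ False = False
(B ↔ D) ⊕ C = False ⊕ False = False
((B ↔ D) ⊕ C) ∨ E = False ∨ False = False
B ↔ E = True ↔ False = False
D ↔ (B ↔ E) = False ↔ False = True
(D ↔ (B ↔ E)) ⊕ E = True ⊕ False = True
C ⊕ ((D ↔ (B ↔ E)) ⊕ E) = False ⊕ True = True
A ↔ (C ⊕ ((D ↔ (B ↔ E)) ⊕ E)) = False ↔ True = False
(A ↔ (C ⊕ ((D ↔ (B ↔ E)) ⊕ E))) ∧ B = False ∧ True = False
((A ↔ (C ⊕ ((D ↔ (B ↔ E)) ⊕ E))) ∧ B) ⊕ E = False ⊕ False = False
F ↔ (((A ↔ (C ⊕ ((D ↔ (B ↔ E)) ⊕ E))) ∧ B) ⊕ E) = False ↔ False = True
C ∨ B = False ∨ True = True
(C ∨ B) ↔ C = True ↔ False = False
(F ↔ (((A ↔ (C ⊕ ((D ↔ (B ↔ E)) ⊕ E))) ∧ B) ⊕ E)) → ((C ∨ B) ↔ C) = True → False = False
(((B ↔ D) ⊕ C) ∨ E) ∧ ((F ↔ (((A ↔ (C ⊕ ((D ↔ (B ↔ E)) ⊕ E))) ∧ B) ⊕ E)) → ((C ∨ B) ↔ C)) = False ∧ False = False
F ∧ B = False ∧ True = False
((((B ↔ D) ⊕ C) ∨ E) ∧ ((F ↔ (((A ↔ (C ⊕ ((D ↔ (B ↔ E)) ⊕ E))) ∧ B) ⊕ E)) → ((C ∨ B) ↔ C))) ⊕ (F ∧ B) = False ⊕ False = False

False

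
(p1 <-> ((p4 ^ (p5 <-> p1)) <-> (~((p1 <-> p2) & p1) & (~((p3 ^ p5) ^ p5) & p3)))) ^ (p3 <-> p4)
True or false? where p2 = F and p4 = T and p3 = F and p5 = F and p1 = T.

p5 <-> p1 = F <-> T = F
p4 ^ (p5 <-> p1) = T ^ F = T
p1 <-> p2 = T <-> F = F
(p1 <-> p2) & p1 = F & T = F
~((p1 <-> p2) & p1) = ~F = T
p3 ^ p5 = F ^ F = F
(p3 ^ p5) ^ p5 = F ^ F = F
~((p3 ^ p5) ^ p5) = ~F = T
~((p3 ^ p5) ^ p5) & p3 = T & F = F
~((p1 <-> p2) & p1) & (~((p3 ^ p5) ^ p5) & p3) = T & F = F
(p4 ^ (p5 <-> p1)) <-> (~((p1 <-> p2) & p1) & (~((p3 ^ p5) ^ p5) & p3)) = T <-> F = F
p1 <-> ((p4 ^ (p5 <-> p1)) <-> (~((p1 <-> p2) & p1) & (~((p3 ^ p5) ^ p5) & p3))) = T <-> F = F
p3 <-> p4 = F <-> T = F
(p1 <-> ((p4 ^ (p5 <-> p1)) <-> (~((p1 <-> p2) & p1) & (~((p3 ^ p5) ^ p5) & p3)))) ^ (p3 <-> p4) = F ^ F = F

F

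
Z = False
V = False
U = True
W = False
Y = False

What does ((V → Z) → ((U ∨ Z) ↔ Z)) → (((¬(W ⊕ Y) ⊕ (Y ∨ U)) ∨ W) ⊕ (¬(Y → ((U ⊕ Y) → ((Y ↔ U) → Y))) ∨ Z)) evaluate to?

True

V → Z = False → False = True
U ∨ Z = True ∨ False = True
(U ∨ Z) ↔ Z = True ↔ False = False
(V → Z) → ((U ∨ Z) ↔ Z) = True → False = False
W ⊕ Y = False ⊕ False = False
¬(W ⊕ Y) = ¬False = True
Y ∨ U = False ∨ True = True
¬(W ⊕ Y) ⊕ (Y ∨ U) = True ⊕ True = False
(¬(W ⊕ Y) ⊕ (Y ∨ U)) ∨ W = False ∨ False = False
U ⊕ Y = True ⊕ False = True
Y ↔ U = False ↔ True = False
(Y ↔ U) → Y = False → False = True
(U ⊕ Y) → ((Y ↔ U) → Y) = True → True = True
Y → ((U ⊕ Y) → ((Y ↔ U) → Y)) = False → True = True
¬(Y → ((U ⊕ Y) → ((Y ↔ U) → Y))) = ¬True = False
¬(Y → ((U ⊕ Y) → ((Y ↔ U) → Y))) ∨ Z = False ∨ False = False
((¬(W ⊕ Y) ⊕ (Y ∨ U)) ∨ W) ⊕ (¬(Y → ((U ⊕ Y) → ((Y ↔ U) → Y))) ∨ Z) = False ⊕ False = False
((V → Z) → ((U ∨ Z) ↔ Z)) → (((¬(W ⊕ Y) ⊕ (Y ∨ U)) ∨ W) ⊕ (¬(Y → ((U ⊕ Y) → ((Y ↔ U) → Y))) ∨ Z)) = False → False = True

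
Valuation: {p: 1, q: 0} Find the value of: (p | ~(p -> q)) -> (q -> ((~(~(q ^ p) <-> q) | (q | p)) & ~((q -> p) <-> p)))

1

p -> q = 1 -> 0 = 0
~(p -> q) = ~0 = 1
p | ~(p -> q) = 1 | 1 = 1
q ^ p = 0 ^ 1 = 1
~(q ^ p) = ~1 = 0
~(q ^ p) <-> q = 0 <-> 0 = 1
~(~(q ^ p) <-> q) = ~1 = 0
q | p = 0 | 1 = 1
~(~(q ^ p) <-> q) | (q | p) = 0 | 1 = 1
q -> p = 0 -> 1 = 1
(q -> p) <-> p = 1 <-> 1 = 1
~((q -> p) <-> p) = ~1 = 0
(~(~(q ^ p) <-> q) | (q | p)) & ~((q -> p) <-> p) = 1 & 0 = 0
q -> ((~(~(q ^ p) <-> q) | (q | p)) & ~((q -> p) <-> p)) = 0 -> 0 = 1
(p | ~(p -> q)) -> (q -> ((~(~(q ^ p) <-> q) | (q | p)) & ~((q -> p) <-> p))) = 1 -> 1 = 1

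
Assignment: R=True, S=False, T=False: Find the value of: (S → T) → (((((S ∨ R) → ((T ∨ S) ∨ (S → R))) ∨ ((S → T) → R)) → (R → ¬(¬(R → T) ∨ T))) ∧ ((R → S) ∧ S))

S → T = False → False = True
S ∨ R = False ∨ True = True
T ∨ S = False ∨ False = False
S → R = False → True = True
(T ∨ S) ∨ (S → R) = False ∨ True = True
(S ∨ R) → ((T ∨ S) ∨ (S → R)) = True → True = True
S → T = False → False = True
(S → T) → R = True → True = True
((S ∨ R) → ((T ∨ S) ∨ (S → R))) ∨ ((S → T) → R) = True ∨ True = True
R → T = True → False = False
¬(R → T) = ¬False = True
¬(R → T) ∨ T = True ∨ False = True
¬(¬(R → T) ∨ T) = ¬True = False
R → ¬(¬(R → T) ∨ T) = True → False = False
(((S ∨ R) → ((T ∨ S) ∨ (S → R))) ∨ ((S → T) → R)) → (R → ¬(¬(R → T) ∨ T)) = True → False = False
R → S = True → False = False
(R → S) ∧ S = False ∧ False = False
((((S ∨ R) → ((T ∨ S) ∨ (S → R))) ∨ ((S → T) → R)) → (R → ¬(¬(R → T) ∨ T))) ∧ ((R → S) ∧ S) = False ∧ False = False
(S → T) → (((((S ∨ R) → ((T ∨ S) ∨ (S → R))) ∨ ((S → T) → R)) → (R → ¬(¬(R → T) ∨ T))) ∧ ((R → S) ∧ S)) = True → False = False

False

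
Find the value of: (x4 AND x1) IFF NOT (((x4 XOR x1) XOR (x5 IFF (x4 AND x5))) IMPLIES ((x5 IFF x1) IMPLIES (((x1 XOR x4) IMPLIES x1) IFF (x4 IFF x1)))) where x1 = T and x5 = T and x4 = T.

F

x4 AND x1 = T AND T = T
x4 XOR x1 = T XOR T = F
x4 AND x5 = T AND T = T
x5 IFF (x4 AND x5) = T IFF T = T
(x4 XOR x1) XOR (x5 IFF (x4 AND x5)) = F XOR T = T
x5 IFF x1 = T IFF T = T
x1 XOR x4 = T XOR T = F
(x1 XOR x4) IMPLIES x1 = F IMPLIES T = T
x4 IFF x1 = T IFF T = T
((x1 XOR x4) IMPLIES x1) IFF (x4 IFF x1) = T IFF T = T
(x5 IFF x1) IMPLIES (((x1 XOR x4) IMPLIES x1) IFF (x4 IFF x1)) = T IMPLIES T = T
((x4 XOR x1) XOR (x5 IFF (x4 AND x5))) IMPLIES ((x5 IFF x1) IMPLIES (((x1 XOR x4) IMPLIES x1) IFF (x4 IFF x1))) = T IMPLIES T = T
NOT (((x4 XOR x1) XOR (x5 IFF (x4 AND x5))) IMPLIES ((x5 IFF x1) IMPLIES (((x1 XOR x4) IMPLIES x1) IFF (x4 IFF x1)))) = NOT T = F
(x4 AND x1) IFF NOT (((x4 XOR x1) XOR (x5 IFF (x4 AND x5))) IMPLIES ((x5 IFF x1) IMPLIES (((x1 XOR x4) IMPLIES x1) IFF (x4 IFF x1)))) = T IFF F = F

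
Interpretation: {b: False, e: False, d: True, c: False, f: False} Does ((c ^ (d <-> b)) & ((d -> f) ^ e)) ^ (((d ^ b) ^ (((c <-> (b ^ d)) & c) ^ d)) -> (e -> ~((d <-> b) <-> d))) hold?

d <-> b = True <-> False = False
c ^ (d <-> b) = False ^ False = False
d -> f = True -> False = False
(d -> f) ^ e = False ^ False = False
(c ^ (d <-> b)) & ((d -> f) ^ e) = False & False = False
d ^ b = True ^ False = True
b ^ d = False ^ True = True
c <-> (b ^ d) = False <-> True = False
(c <-> (b ^ d)) & c = False & False = False
((c <-> (b ^ d)) & c) ^ d = False ^ True = True
(d ^ b) ^ (((c <-> (b ^ d)) & c) ^ d) = True ^ True = False
d <-> b = True <-> False = False
(d <-> b) <-> d = False <-> True = False
~((d <-> b) <-> d) = ~False = True
e -> ~((d <-> b) <-> d) = False -> True = True
((d ^ b) ^ (((c <-> (b ^ d)) & c) ^ d)) -> (e -> ~((d <-> b) <-> d)) = False -> True = True
((c ^ (d <-> b)) & ((d -> f) ^ e)) ^ (((d ^ b) ^ (((c <-> (b ^ d)) & c) ^ d)) -> (e -> ~((d <-> b) <-> d))) = False ^ True = True

True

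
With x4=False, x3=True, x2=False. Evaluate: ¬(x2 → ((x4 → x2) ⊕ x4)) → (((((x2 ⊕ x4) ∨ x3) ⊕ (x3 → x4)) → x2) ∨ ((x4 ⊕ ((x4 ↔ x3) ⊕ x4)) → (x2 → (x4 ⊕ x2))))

x4 → x2 = False → False = True
(x4 → x2) ⊕ x4 = True ⊕ False = True
x2 → ((x4 → x2) ⊕ x4) = False → True = True
¬(x2 → ((x4 → x2) ⊕ x4)) = ¬True = False
x2 ⊕ x4 = False ⊕ False = False
(x2 ⊕ x4) ∨ x3 = False ∨ True = True
x3 → x4 = True → False = False
((x2 ⊕ x4) ∨ x3) ⊕ (x3 → x4) = True ⊕ False = True
(((x2 ⊕ x4) ∨ x3) ⊕ (x3 → x4)) → x2 = True → False = False
x4 ↔ x3 = False ↔ True = False
(x4 ↔ x3) ⊕ x4 = False ⊕ False = False
x4 ⊕ ((x4 ↔ x3) ⊕ x4) = False ⊕ False = False
x4 ⊕ x2 = False ⊕ False = False
x2 → (x4 ⊕ x2) = False → False = True
(x4 ⊕ ((x4 ↔ x3) ⊕ x4)) → (x2 → (x4 ⊕ x2)) = False → True = True
((((x2 ⊕ x4) ∨ x3) ⊕ (x3 → x4)) → x2) ∨ ((x4 ⊕ ((x4 ↔ x3) ⊕ x4)) → (x2 → (x4 ⊕ x2))) = False ∨ True = True
¬(x2 → ((x4 → x2) ⊕ x4)) → (((((x2 ⊕ x4) ∨ x3) ⊕ (x3 → x4)) → x2) ∨ ((x4 ⊕ ((x4 ↔ x3) ⊕ x4)) → (x2 → (x4 ⊕ x2)))) = False → True = True

True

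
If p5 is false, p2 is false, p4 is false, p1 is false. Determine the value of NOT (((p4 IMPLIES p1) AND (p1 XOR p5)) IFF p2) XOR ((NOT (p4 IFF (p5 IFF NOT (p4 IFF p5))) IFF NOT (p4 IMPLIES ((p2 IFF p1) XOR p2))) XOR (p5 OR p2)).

F

p4 IMPLIES p1 = F IMPLIES F = T
p1 XOR p5 = F XOR F = F
(p4 IMPLIES p1) AND (p1 XOR p5) = T AND F = F
((p4 IMPLIES p1) AND (p1 XOR p5)) IFF p2 = F IFF F = T
NOT (((p4 IMPLIES p1) AND (p1 XOR p5)) IFF p2) = NOT T = F
p4 IFF p5 = F IFF F = T
NOT (p4 IFF p5) = NOT T = F
p5 IFF NOT (p4 IFF p5) = F IFF F = T
p4 IFF (p5 IFF NOT (p4 IFF p5)) = F IFF T = F
NOT (p4 IFF (p5 IFF NOT (p4 IFF p5))) = NOT F = T
p2 IFF p1 = F IFF F = T
(p2 IFF p1) XOR p2 = T XOR F = T
p4 IMPLIES ((p2 IFF p1) XOR p2) = F IMPLIES T = T
NOT (p4 IMPLIES ((p2 IFF p1) XOR p2)) = NOT T = F
NOT (p4 IFF (p5 IFF NOT (p4 IFF p5))) IFF NOT (p4 IMPLIES ((p2 IFF p1) XOR p2)) = T IFF F = F
p5 OR p2 = F OR F = F
(NOT (p4 IFF (p5 IFF NOT (p4 IFF p5))) IFF NOT (p4 IMPLIES ((p2 IFF p1) XOR p2))) XOR (p5 OR p2) = F XOR F = F
NOT (((p4 IMPLIES p1) AND (p1 XOR p5)) IFF p2) XOR ((NOT (p4 IFF (p5 IFF NOT (p4 IFF p5))) IFF NOT (p4 IMPLIES ((p2 IFF p1) XOR p2))) XOR (p5 OR p2)) = F XOR F = F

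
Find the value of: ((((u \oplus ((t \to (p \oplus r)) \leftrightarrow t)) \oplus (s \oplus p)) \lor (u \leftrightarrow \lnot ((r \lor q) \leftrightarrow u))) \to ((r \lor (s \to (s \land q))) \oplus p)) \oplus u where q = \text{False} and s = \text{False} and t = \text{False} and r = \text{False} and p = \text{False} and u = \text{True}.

p \oplus r = \text{False} \oplus \text{False} = \text{False}
t \to (p \oplus r) = \text{False} \to \text{False} = \text{True}
(t \to (p \oplus r)) \leftrightarrow t = \text{True} \leftrightarrow \text{False} = \text{False}
u \oplus ((t \to (p \oplus r)) \leftrightarrow t) = \text{True} \oplus \text{False} = \text{True}
s \oplus p = \text{False} \oplus \text{False} = \text{False}
(u \oplus ((t \to (p \oplus r)) \leftrightarrow t)) \oplus (s \oplus p) = \text{True} \oplus \text{False} = \text{True}
r \lor q = \text{False} \lor \text{False} = \text{False}
(r \lor q) \leftrightarrow u = \text{False} \leftrightarrow \text{True} = \text{False}
\lnot ((r \lor q) \leftrightarrow u) = \lnot \text{False} = \text{True}
u \leftrightarrow \lnot ((r \lor q) \leftrightarrow u) = \text{True} \leftrightarrow \text{True} = \text{True}
((u \oplus ((t \to (p \oplus r)) \leftrightarrow t)) \oplus (s \oplus p)) \lor (u \leftrightarrow \lnot ((r \lor q) \leftrightarrow u)) = \text{True} \lor \text{True} = \text{True}
s \land q = \text{False} \land \text{False} = \text{False}
s \to (s \land q) = \text{False} \to \text{False} = \text{True}
r \lor (s \to (s \land q)) = \text{False} \lor \text{True} = \text{True}
(r \lor (s \to (s \land q))) \oplus p = \text{True} \oplus \text{False} = \text{True}
(((u \oplus ((t \to (p \oplus r)) \leftrightarrow t)) \oplus (s \oplus p)) \lor (u \leftrightarrow \lnot ((r \lor q) \leftrightarrow u))) \to ((r \lor (s \to (s \land q))) \oplus p) = \text{True} \to \text{True} = \text{True}
((((u \oplus ((t \to (p \oplus r)) \leftrightarrow t)) \oplus (s \oplus p)) \lor (u \leftrightarrow \lnot ((r \lor q) \leftrightarrow u))) \to ((r \lor (s \to (s \land q))) \oplus p)) \oplus u = \text{True} \oplus \text{True} = \text{False}

\text{False}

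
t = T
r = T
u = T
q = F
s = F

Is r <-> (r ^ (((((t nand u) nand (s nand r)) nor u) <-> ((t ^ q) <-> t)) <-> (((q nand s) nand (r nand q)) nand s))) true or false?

Substituting t=T, r=T, u=T, q=F, s=F:
t nand u = T nand T = F
s nand r = F nand T = T
(t nand u) nand (s nand r) = F nand T = T
((t nand u) nand (s nand r)) nor u = T nor T = F
t ^ q = T ^ F = T
(t ^ q) <-> t = T <-> T = T
(((t nand u) nand (s nand r)) nor u) <-> ((t ^ q) <-> t) = F <-> T = F
q nand s = F nand F = T
r nand q = T nand F = T
(q nand s) nand (r nand q) = T nand T = F
((q nand s) nand (r nand q)) nand s = F nand F = T
((((t nand u) nand (s nand r)) nor u) <-> ((t ^ q) <-> t)) <-> (((q nand s) nand (r nand q)) nand s) = F <-> T = F
r ^ (((((t nand u) nand (s nand r)) nor u) <-> ((t ^ q) <-> t)) <-> (((q nand s) nand (r nand q)) nand s)) = T ^ F = T
r <-> (r ^ (((((t nand u) nand (s nand r)) nor u) <-> ((t ^ q) <-> t)) <-> (((q nand s) nand (r nand q)) nand s))) = T <-> T = T

T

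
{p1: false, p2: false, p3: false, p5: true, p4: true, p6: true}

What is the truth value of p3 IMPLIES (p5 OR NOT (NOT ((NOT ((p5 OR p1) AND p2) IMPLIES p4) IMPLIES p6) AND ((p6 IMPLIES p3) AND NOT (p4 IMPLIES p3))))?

true

p5 OR p1 = true OR false = true
(p5 OR p1) AND p2 = true AND false = false
NOT ((p5 OR p1) AND p2) = NOT false = true
NOT ((p5 OR p1) AND p2) IMPLIES p4 = true IMPLIES true = true
(NOT ((p5 OR p1) AND p2) IMPLIES p4) IMPLIES p6 = true IMPLIES true = true
NOT ((NOT ((p5 OR p1) AND p2) IMPLIES p4) IMPLIES p6) = NOT true = false
p6 IMPLIES p3 = true IMPLIES false = false
p4 IMPLIES p3 = true IMPLIES false = false
NOT (p4 IMPLIES p3) = NOT false = true
(p6 IMPLIES p3) AND NOT (p4 IMPLIES p3) = false AND true = false
NOT ((NOT ((p5 OR p1) AND p2) IMPLIES p4) IMPLIES p6) AND ((p6 IMPLIES p3) AND NOT (p4 IMPLIES p3)) = false AND false = false
NOT (NOT ((NOT ((p5 OR p1) AND p2) IMPLIES p4) IMPLIES p6) AND ((p6 IMPLIES p3) AND NOT (p4 IMPLIES p3))) = NOT false = true
p5 OR NOT (NOT ((NOT ((p5 OR p1) AND p2) IMPLIES p4) IMPLIES p6) AND ((p6 IMPLIES p3) AND NOT (p4 IMPLIES p3))) = true OR true = true
p3 IMPLIES (p5 OR NOT (NOT ((NOT ((p5 OR p1) AND p2) IMPLIES p4) IMPLIES p6) AND ((p6 IMPLIES p3) AND NOT (p4 IMPLIES p3)))) = false IMPLIES true = true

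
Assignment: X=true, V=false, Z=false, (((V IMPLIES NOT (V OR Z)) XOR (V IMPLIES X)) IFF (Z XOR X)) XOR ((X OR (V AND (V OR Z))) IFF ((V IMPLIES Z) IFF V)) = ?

Substituting X=true, V=false, Z=false:
V OR Z = false OR false = false
NOT (V OR Z) = NOT false = true
V IMPLIES NOT (V OR Z) = false IMPLIES true = true
V IMPLIES X = false IMPLIES true = true
(V IMPLIES NOT (V OR Z)) XOR (V IMPLIES X) = true XOR true = false
Z XOR X = false XOR true = true
((V IMPLIES NOT (V OR Z)) XOR (V IMPLIES X)) IFF (Z XOR X) = false IFF true = false
V OR Z = false OR false = false
V AND (V OR Z) = false AND false = false
X OR (V AND (V OR Z)) = true OR false = true
V IMPLIES Z = false IMPLIES false = true
(V IMPLIES Z) IFF V = true IFF false = false
(X OR (V AND (V OR Z))) IFF ((V IMPLIES Z) IFF V) = true IFF false = false
(((V IMPLIES NOT (V OR Z)) XOR (V IMPLIES X)) IFF (Z XOR X)) XOR ((X OR (V AND (V OR Z))) IFF ((V IMPLIES Z) IFF V)) = false XOR false = false

false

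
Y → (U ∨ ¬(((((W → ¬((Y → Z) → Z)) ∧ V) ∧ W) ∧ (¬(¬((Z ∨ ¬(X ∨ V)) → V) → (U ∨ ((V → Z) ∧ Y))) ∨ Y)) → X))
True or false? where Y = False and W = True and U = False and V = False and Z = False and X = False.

True

Y → Z = False → False = True
(Y → Z) → Z = True → False = False
¬((Y → Z) → Z) = ¬False = True
W → ¬((Y → Z) → Z) = True → True = True
(W → ¬((Y → Z) → Z)) ∧ V = True ∧ False = False
((W → ¬((Y → Z) → Z)) ∧ V) ∧ W = False ∧ True = False
X ∨ V = False ∨ False = False
¬(X ∨ V) = ¬False = True
Z ∨ ¬(X ∨ V) = False ∨ True = True
(Z ∨ ¬(X ∨ V)) → V = True → False = False
¬((Z ∨ ¬(X ∨ V)) → V) = ¬False = True
V → Z = False → False = True
(V → Z) ∧ Y = True ∧ False = False
U ∨ ((V → Z) ∧ Y) = False ∨ False = False
¬((Z ∨ ¬(X ∨ V)) → V) → (U ∨ ((V → Z) ∧ Y)) = True → False = False
¬(¬((Z ∨ ¬(X ∨ V)) → V) → (U ∨ ((V → Z) ∧ Y))) = ¬False = True
¬(¬((Z ∨ ¬(X ∨ V)) → V) → (U ∨ ((V → Z) ∧ Y))) ∨ Y = True ∨ False = True
(((W → ¬((Y → Z) → Z)) ∧ V) ∧ W) ∧ (¬(¬((Z ∨ ¬(X ∨ V)) → V) → (U ∨ ((V → Z) ∧ Y))) ∨ Y) = False ∧ True = False
((((W → ¬((Y → Z) → Z)) ∧ V) ∧ W) ∧ (¬(¬((Z ∨ ¬(X ∨ V)) → V) → (U ∨ ((V → Z) ∧ Y))) ∨ Y)) → X = False → False = True
¬(((((W → ¬((Y → Z) → Z)) ∧ V) ∧ W) ∧ (¬(¬((Z ∨ ¬(X ∨ V)) → V) → (U ∨ ((V → Z) ∧ Y))) ∨ Y)) → X) = ¬True = False
U ∨ ¬(((((W → ¬((Y → Z) → Z)) ∧ V) ∧ W) ∧ (¬(¬((Z ∨ ¬(X ∨ V)) → V) → (U ∨ ((V → Z) ∧ Y))) ∨ Y)) → X) = False ∨ False = False
Y → (U ∨ ¬(((((W → ¬((Y → Z) → Z)) ∧ V) ∧ W) ∧ (¬(¬((Z ∨ ¬(X ∨ V)) → V) → (U ∨ ((V → Z) ∧ Y))) ∨ Y)) → X)) = False → False = True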